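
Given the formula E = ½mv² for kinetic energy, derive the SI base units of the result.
Units of each symbol in E = ½mv²:
  m (mass): kg
  v (speed): m/s  → to the power 2, contributes m²/s²
  The factor ½ is dimensionless.

Multiplying the contributions: [kg] · [m²/s²]
Adding exponents of each base unit: kg: 1, m: 2, s: -2
SI base units of kinetic energy: kg·m²/s²

Answer: kg·m²/s²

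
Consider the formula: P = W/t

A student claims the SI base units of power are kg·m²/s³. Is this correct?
Units of each symbol in P = W/t:
  W (work): kg·m²/s²
  t (time): s  → in the denominator, contributes 1/s

Multiplying the contributions: [kg·m²/s²] · [1/s]
Adding exponents of each base unit: kg: 1, m: 2, s: -3
SI base units of power: kg·m²/s³

The claimed units kg·m²/s³ match the derived units, so the claim is correct.

Answer: Yes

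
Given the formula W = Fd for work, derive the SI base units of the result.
Units of each symbol in W = Fd:
  F (force): kg·m/s²
  d (displacement): m

Multiplying the contributions: [kg·m/s²] · [m]
Adding exponents of each base unit: kg: 1, m: 2, s: -2
SI base units of work: kg·m²/s²

Answer: kg·m²/s²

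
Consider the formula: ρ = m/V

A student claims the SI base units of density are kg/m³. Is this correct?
Units of each symbol in ρ = m/V:
  m (mass): kg
  V (volume): m³  → in the denominator, contributes 1/m³

Multiplying the contributions: [kg] · [1/m³]
Adding exponents of each base unit: kg: 1, m: -3
SI base units of density: kg/m³

The claimed units kg/m³ match the derived units, so the claim is correct.

Answer: Yes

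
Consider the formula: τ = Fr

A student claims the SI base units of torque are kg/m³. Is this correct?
Units of each symbol in τ = Fr:
  F (force): kg·m/s²
  r (lever arm): m

Multiplying the contributions: [kg·m/s²] · [m]
Adding exponents of each base unit: kg: 1, m: 2, s: -2
SI base units of torque: kg·m²/s²

The claimed units kg/m³ (exponents kg: 1, m: -3) do not match the derived units kg·m²/s² (exponents kg: 1, m: 2, s: -2), so the claim is incorrect.

Answer: No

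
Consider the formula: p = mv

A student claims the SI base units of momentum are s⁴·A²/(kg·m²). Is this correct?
Units of each symbol in p = mv:
  m (mass): kg
  v (velocity): m/s

Multiplying the contributions: [kg] · [m/s]
Adding exponents of each base unit: kg: 1, m: 1, s: -1
SI base units of momentum: kg·m/s

The claimed units s⁴·A²/(kg·m²) (exponents kg: -1, m: -2, s: 4, A: 2) do not match the derived units kg·m/s (exponents kg: 1, m: 1, s: -1), so the claim is incorrect.

Answer: No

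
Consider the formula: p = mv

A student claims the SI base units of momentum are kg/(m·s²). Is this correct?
Units of each symbol in p = mv:
  m (mass): kg
  v (velocity): m/s

Multiplying the contributions: [kg] · [m/s]
Adding exponents of each base unit: kg: 1, m: 1, s: -1
SI base units of momentum: kg·m/s

The claimed units kg/(m·s²) (exponents kg: 1, m: -1, s: -2) do not match the derived units kg·m/s (exponents kg: 1, m: 1, s: -1), so the claim is incorrect.

Answer: No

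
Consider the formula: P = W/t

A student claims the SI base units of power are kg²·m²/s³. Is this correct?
Units of each symbol in P = W/t:
  W (work): kg·m²/s²
  t (time): s  → in the denominator, contributes 1/s

Multiplying the contributions: [kg·m²/s²] · [1/s]
Adding exponents of each base unit: kg: 1, m: 2, s: -3
SI base units of power: kg·m²/s³

The claimed units kg²·m²/s³ (exponents kg: 2, m: 2, s: -3) do not match the derived units kg·m²/s³ (exponents kg: 1, m: 2, s: -3), so the claim is incorrect.

Answer: No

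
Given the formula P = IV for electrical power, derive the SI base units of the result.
Units of each symbol in P = IV:
  I (current): A
  V (voltage, in volts): kg·m²/(s³·A)

Multiplying the contributions: [A] · [kg·m²/(s³·A)]
Adding exponents of each base unit: kg: 1, m: 2, s: -3
SI base units of electrical power: kg·m²/s³

Answer: kg·m²/s³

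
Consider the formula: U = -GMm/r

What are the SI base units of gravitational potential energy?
Units of each symbol in U = -GMm/r:
  G (gravitational constant): m³/(kg·s²)
  M (mass): kg
  m (mass): kg
  r (distance): m  → in the denominator, contributes 1/m
  The minus sign does not affect the units.

Multiplying the contributions: [m³/(kg·s²)] · [kg] · [kg] · [1/m]
Adding exponents of each base unit: kg: 1, m: 2, s: -2
SI base units of gravitational potential energy: kg·m²/s²

Answer: kg·m²/s²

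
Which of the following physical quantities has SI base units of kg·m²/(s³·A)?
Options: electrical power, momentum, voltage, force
Checking the SI base units of each option:
  electrical power (P = IV): kg·m²/s³  ✗
  momentum (p = mv): kg·m/s  ✗
  voltage (V = IR): kg·m²/(s³·A)  ✓ matches
  force (F = ma): kg·m/s²  ✗

Only voltage has units kg·m²/(s³·A).

Answer: voltage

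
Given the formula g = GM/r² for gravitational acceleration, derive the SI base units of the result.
Units of each symbol in g = GM/r²:
  G (gravitational constant): m³/(kg·s²)
  M (mass): kg
  r (distance): m  → to the power 2 in the denominator, contributes 1/m²

Multiplying the contributions: [m³/(kg·s²)] · [kg] · [1/m²]
Adding exponents of each base unit: m: 1, s: -2
SI base units of gravitational acceleration: m/s²

Answer: m/s²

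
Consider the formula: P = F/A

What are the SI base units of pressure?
Units of each symbol in P = F/A:
  F (force): kg·m/s²
  A (area): m²  → in the denominator, contributes 1/m²

Multiplying the contributions: [kg·m/s²] · [1/m²]
Adding exponents of each base unit: kg: 1, m: -1, s: -2
SI base units of pressure: kg/(m·s²)

Answer: kg/(m·s²)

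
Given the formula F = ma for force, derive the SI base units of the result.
Units of each symbol in F = ma:
  m (mass): kg
  a (acceleration): m/s²

Multiplying the contributions: [kg] · [m/s²]
Adding exponents of each base unit: kg: 1, m: 1, s: -2
SI base units of force: kg·m/s²

Answer: kg·m/s²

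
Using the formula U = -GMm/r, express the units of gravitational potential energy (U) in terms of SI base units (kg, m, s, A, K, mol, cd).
Units of each symbol in U = -GMm/r:
  G (gravitational constant): m³/(kg·s²)
  M (mass): kg
  m (mass): kg
  r (distance): m  → in the denominator, contributes 1/m
  The minus sign does not affect the units.

Multiplying the contributions: [m³/(kg·s²)] · [kg] · [kg] · [1/m]
Adding exponents of each base unit: kg: 1, m: 2, s: -2
SI base units of gravitational potential energy: kg·m²/s²

Answer: kg·m²/s²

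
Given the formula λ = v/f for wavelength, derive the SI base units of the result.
Units of each symbol in λ = v/f:
  v (wave speed): m/s
  f (frequency): 1/s  → in the denominator, contributes s

Multiplying the contributions: [m/s] · [s]
Adding exponents of each base unit: m: 1
SI base units of wavelength: m

Answer: m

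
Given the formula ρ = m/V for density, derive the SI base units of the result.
Units of each symbol in ρ = m/V:
  m (mass): kg
  V (volume): m³  → in the denominator, contributes 1/m³

Multiplying the contributions: [kg] · [1/m³]
Adding exponents of each base unit: kg: 1, m: -3
SI base units of density: kg/m³

Answer: kg/m³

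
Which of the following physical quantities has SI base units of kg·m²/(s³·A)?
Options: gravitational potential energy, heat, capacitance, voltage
Checking the SI base units of each option:
  gravitational potential energy (U = -GMm/r): kg·m²/s²  ✗
  heat (Q = mcΔT): kg·m²/s²  ✗
  capacitance (C = Q/V): s⁴·A²/(kg·m²)  ✗
  voltage (V = IR): kg·m²/(s³·A)  ✓ matches

Only voltage has units kg·m²/(s³·A).

Answer: voltage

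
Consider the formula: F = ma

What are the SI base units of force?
Units of each symbol in F = ma:
  m (mass): kg
  a (acceleration): m/s²

Multiplying the contributions: [kg] · [m/s²]
Adding exponents of each base unit: kg: 1, m: 1, s: -2
SI base units of force: kg·m/s²

Answer: kg·m/s²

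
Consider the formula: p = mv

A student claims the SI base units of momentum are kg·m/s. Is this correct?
Units of each symbol in p = mv:
  m (mass): kg
  v (velocity): m/s

Multiplying the contributions: [kg] · [m/s]
Adding exponents of each base unit: kg: 1, m: 1, s: -1
SI base units of momentum: kg·m/s

The claimed units kg·m/s match the derived units, so the claim is correct.

Answer: Yes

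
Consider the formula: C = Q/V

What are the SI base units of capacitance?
Units of each symbol in C = Q/V:
  Q (charge, in coulombs): s·A
  V (voltage, in volts): kg·m²/(s³·A)  → in the denominator, contributes s³·A/(kg·m²)

Multiplying the contributions: [s·A] · [s³·A/(kg·m²)]
Adding exponents of each base unit: kg: -1, m: -2, s: 4, A: 2
SI base units of capacitance: s⁴·A²/(kg·m²)

Answer: s⁴·A²/(kg·m²)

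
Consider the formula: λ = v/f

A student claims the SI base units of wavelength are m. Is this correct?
Units of each symbol in λ = v/f:
  v (wave speed): m/s
  f (frequency): 1/s  → in the denominator, contributes s

Multiplying the contributions: [m/s] · [s]
Adding exponents of each base unit: m: 1
SI base units of wavelength: m

The claimed units m match the derived units, so the claim is correct.

Answer: Yes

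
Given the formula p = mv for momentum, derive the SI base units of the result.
Units of each symbol in p = mv:
  m (mass): kg
  v (velocity): m/s

Multiplying the contributions: [kg] · [m/s]
Adding exponents of each base unit: kg: 1, m: 1, s: -1
SI base units of momentum: kg·m/s

Answer: kg·m/s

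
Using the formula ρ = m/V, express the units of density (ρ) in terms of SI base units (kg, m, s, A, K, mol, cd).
Units of each symbol in ρ = m/V:
  m (mass): kg
  V (volume): m³  → in the denominator, contributes 1/m³

Multiplying the contributions: [kg] · [1/m³]
Adding exponents of each base unit: kg: 1, m: -3
SI base units of density: kg/m³

Answer: kg/m³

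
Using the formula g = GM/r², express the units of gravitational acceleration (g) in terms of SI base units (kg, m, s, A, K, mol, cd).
Units of each symbol in g = GM/r²:
  G (gravitational constant): m³/(kg·s²)
  M (mass): kg
  r (distance): m  → to the power 2 in the denominator, contributes 1/m²

Multiplying the contributions: [m³/(kg·s²)] · [kg] · [1/m²]
Adding exponents of each base unit: m: 1, s: -2
SI base units of gravitational acceleration: m/s²

Answer: m/s²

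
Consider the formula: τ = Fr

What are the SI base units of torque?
Units of each symbol in τ = Fr:
  F (force): kg·m/s²
  r (lever arm): m

Multiplying the contributions: [kg·m/s²] · [m]
Adding exponents of each base unit: kg: 1, m: 2, s: -2
SI base units of torque: kg·m²/s²

Answer: kg·m²/s²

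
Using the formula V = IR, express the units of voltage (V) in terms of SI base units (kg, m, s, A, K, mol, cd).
Units of each symbol in V = IR:
  I (current): A
  R (resistance, in ohms): kg·m²/(s³·A²)

Multiplying the contributions: [A] · [kg·m²/(s³·A²)]
Adding exponents of each base unit: kg: 1, m: 2, s: -3, A: -1
SI base units of voltage: kg·m²/(s³·A)

Answer: kg·m²/(s³·A)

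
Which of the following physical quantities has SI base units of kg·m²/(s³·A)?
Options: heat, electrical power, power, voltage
Checking the SI base units of each option:
  heat (Q = mcΔT): kg·m²/s²  ✗
  electrical power (P = IV): kg·m²/s³  ✗
  power (P = W/t): kg·m²/s³  ✗
  voltage (V = IR): kg·m²/(s³·A)  ✓ matches

Only voltage has units kg·m²/(s³·A).

Answer: voltage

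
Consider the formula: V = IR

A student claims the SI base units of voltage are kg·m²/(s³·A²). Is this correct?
Units of each symbol in V = IR:
  I (current): A
  R (resistance, in ohms): kg·m²/(s³·A²)

Multiplying the contributions: [A] · [kg·m²/(s³·A²)]
Adding exponents of each base unit: kg: 1, m: 2, s: -3, A: -1
SI base units of voltage: kg·m²/(s³·A)

The claimed units kg·m²/(s³·A²) (exponents kg: 1, m: 2, s: -3, A: -2) do not match the derived units kg·m²/(s³·A) (exponents kg: 1, m: 2, s: -3, A: -1), so the claim is incorrect.

Answer: No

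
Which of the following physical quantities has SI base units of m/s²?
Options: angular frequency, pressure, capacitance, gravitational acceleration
Checking the SI base units of each option:
  angular frequency (ω = 2πf): 1/s  ✗
  pressure (P = F/A): kg/(m·s²)  ✗
  capacitance (C = Q/V): s⁴·A²/(kg·m²)  ✗
  gravitational acceleration (g = GM/r²): m/s²  ✓ matches

Only gravitational acceleration has units m/s².

Answer: gravitational acceleration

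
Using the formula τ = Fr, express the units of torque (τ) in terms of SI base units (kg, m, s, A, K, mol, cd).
Units of each symbol in τ = Fr:
  F (force): kg·m/s²
  r (lever arm): m

Multiplying the contributions: [kg·m/s²] · [m]
Adding exponents of each base unit: kg: 1, m: 2, s: -2
SI base units of torque: kg·m²/s²

Answer: kg·m²/s²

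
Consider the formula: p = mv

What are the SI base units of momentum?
Units of each symbol in p = mv:
  m (mass): kg
  v (velocity): m/s

Multiplying the contributions: [kg] · [m/s]
Adding exponents of each base unit: kg: 1, m: 1, s: -1
SI base units of momentum: kg·m/s

Answer: kg·m/s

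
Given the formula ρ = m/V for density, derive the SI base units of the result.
Units of each symbol in ρ = m/V:
  m (mass): kg
  V (volume): m³  → in the denominator, contributes 1/m³

Multiplying the contributions: [kg] · [1/m³]
Adding exponents of each base unit: kg: 1, m: -3
SI base units of density: kg/m³

Answer: kg/m³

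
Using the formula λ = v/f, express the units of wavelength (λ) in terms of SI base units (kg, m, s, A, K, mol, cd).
Units of each symbol in λ = v/f:
  v (wave speed): m/s
  f (frequency): 1/s  → in the denominator, contributes s

Multiplying the contributions: [m/s] · [s]
Adding exponents of each base unit: m: 1
SI base units of wavelength: m

Answer: m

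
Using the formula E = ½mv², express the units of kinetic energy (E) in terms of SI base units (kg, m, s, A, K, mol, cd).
Units of each symbol in E = ½mv²:
  m (mass): kg
  v (speed): m/s  → to the power 2, contributes m²/s²
  The factor ½ is dimensionless.

Multiplying the contributions: [kg] · [m²/s²]
Adding exponents of each base unit: kg: 1, m: 2, s: -2
SI base units of kinetic energy: kg·m²/s²

Answer: kg·m²/s²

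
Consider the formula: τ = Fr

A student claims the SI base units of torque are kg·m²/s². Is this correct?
Units of each symbol in τ = Fr:
  F (force): kg·m/s²
  r (lever arm): m

Multiplying the contributions: [kg·m/s²] · [m]
Adding exponents of each base unit: kg: 1, m: 2, s: -2
SI base units of torque: kg·m²/s²

The claimed units kg·m²/s² match the derived units, so the claim is correct.

Answer: Yes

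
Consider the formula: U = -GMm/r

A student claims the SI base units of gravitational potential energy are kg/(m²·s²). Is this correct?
Units of each symbol in U = -GMm/r:
  G (gravitational constant): m³/(kg·s²)
  M (mass): kg
  m (mass): kg
  r (distance): m  → in the denominator, contributes 1/m
  The minus sign does not affect the units.

Multiplying the contributions: [m³/(kg·s²)] · [kg] · [kg] · [1/m]
Adding exponents of each base unit: kg: 1, m: 2, s: -2
SI base units of gravitational potential energy: kg·m²/s²

The claimed units kg/(m²·s²) (exponents kg: 1, m: -2, s: -2) do not match the derived units kg·m²/s² (exponents kg: 1, m: 2, s: -2), so the claim is incorrect.

Answer: No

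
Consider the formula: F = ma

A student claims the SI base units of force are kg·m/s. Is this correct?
Units of each symbol in F = ma:
  m (mass): kg
  a (acceleration): m/s²

Multiplying the contributions: [kg] · [m/s²]
Adding exponents of each base unit: kg: 1, m: 1, s: -2
SI base units of force: kg·m/s²

The claimed units kg·m/s (exponents kg: 1, m: 1, s: -1) do not match the derived units kg·m/s² (exponents kg: 1, m: 1, s: -2), so the claim is incorrect.

Answer: No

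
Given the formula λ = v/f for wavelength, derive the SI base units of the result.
Units of each symbol in λ = v/f:
  v (wave speed): m/s
  f (frequency): 1/s  → in the denominator, contributes s

Multiplying the contributions: [m/s] · [s]
Adding exponents of each base unit: m: 1
SI base units of wavelength: m

Answer: m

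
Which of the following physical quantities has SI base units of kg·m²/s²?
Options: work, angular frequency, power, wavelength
Checking the SI base units of each option:
  work (W = Fd): kg·m²/s²  ✓ matches
  angular frequency (ω = 2πf): 1/s  ✗
  power (P = W/t): kg·m²/s³  ✗
  wavelength (λ = v/f): m  ✗

Only work has units kg·m²/s².

Answer: work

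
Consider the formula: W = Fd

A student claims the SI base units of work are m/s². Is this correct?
Units of each symbol in W = Fd:
  F (force): kg·m/s²
  d (displacement): m

Multiplying the contributions: [kg·m/s²] · [m]
Adding exponents of each base unit: kg: 1, m: 2, s: -2
SI base units of work: kg·m²/s²

The claimed units m/s² (exponents m: 1, s: -2) do not match the derived units kg·m²/s² (exponents kg: 1, m: 2, s: -2), so the claim is incorrect.

Answer: No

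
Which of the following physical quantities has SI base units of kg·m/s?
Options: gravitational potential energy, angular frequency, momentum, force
Checking the SI base units of each option:
  gravitational potential energy (U = -GMm/r): kg·m²/s²  ✗
  angular frequency (ω = 2πf): 1/s  ✗
  momentum (p = mv): kg·m/s  ✓ matches
  force (F = ma): kg·m/s²  ✗

Only momentum has units kg·m/s.

Answer: momentum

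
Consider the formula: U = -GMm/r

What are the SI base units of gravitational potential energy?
Units of each symbol in U = -GMm/r:
  G (gravitational constant): m³/(kg·s²)
  M (mass): kg
  m (mass): kg
  r (distance): m  → in the denominator, contributes 1/m
  The minus sign does not affect the units.

Multiplying the contributions: [m³/(kg·s²)] · [kg] · [kg] · [1/m]
Adding exponents of each base unit: kg: 1, m: 2, s: -2
SI base units of gravitational potential energy: kg·m²/s²

Answer: kg·m²/s²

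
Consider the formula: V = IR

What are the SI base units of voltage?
Units of each symbol in V = IR:
  I (current): A
  R (resistance, in ohms): kg·m²/(s³·A²)

Multiplying the contributions: [A] · [kg·m²/(s³·A²)]
Adding exponents of each base unit: kg: 1, m: 2, s: -3, A: -1
SI base units of voltage: kg·m²/(s³·A)

Answer: kg·m²/(s³·A)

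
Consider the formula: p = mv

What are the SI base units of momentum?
Units of each symbol in p = mv:
  m (mass): kg
  v (velocity): m/s

Multiplying the contributions: [kg] · [m/s]
Adding exponents of each base unit: kg: 1, m: 1, s: -1
SI base units of momentum: kg·m/s

Answer: kg·m/s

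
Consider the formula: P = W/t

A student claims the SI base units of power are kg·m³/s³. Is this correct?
Units of each symbol in P = W/t:
  W (work): kg·m²/s²
  t (time): s  → in the denominator, contributes 1/s

Multiplying the contributions: [kg·m²/s²] · [1/s]
Adding exponents of each base unit: kg: 1, m: 2, s: -3
SI base units of power: kg·m²/s³

The claimed units kg·m³/s³ (exponents kg: 1, m: 3, s: -3) do not match the derived units kg·m²/s³ (exponents kg: 1, m: 2, s: -3), so the claim is incorrect.

Answer: No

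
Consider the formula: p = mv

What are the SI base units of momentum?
Units of each symbol in p = mv:
  m (mass): kg
  v (velocity): m/s

Multiplying the contributions: [kg] · [m/s]
Adding exponents of each base unit: kg: 1, m: 1, s: -1
SI base units of momentum: kg·m/s

Answer: kg·m/s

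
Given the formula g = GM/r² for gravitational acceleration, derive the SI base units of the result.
Units of each symbol in g = GM/r²:
  G (gravitational constant): m³/(kg·s²)
  M (mass): kg
  r (distance): m  → to the power 2 in the denominator, contributes 1/m²

Multiplying the contributions: [m³/(kg·s²)] · [kg] · [1/m²]
Adding exponents of each base unit: m: 1, s: -2
SI base units of gravitational acceleration: m/s²

Answer: m/s²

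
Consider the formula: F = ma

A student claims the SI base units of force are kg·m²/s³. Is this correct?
Units of each symbol in F = ma:
  m (mass): kg
  a (acceleration): m/s²

Multiplying the contributions: [kg] · [m/s²]
Adding exponents of each base unit: kg: 1, m: 1, s: -2
SI base units of force: kg·m/s²

The claimed units kg·m²/s³ (exponents kg: 1, m: 2, s: -3) do not match the derived units kg·m/s² (exponents kg: 1, m: 1, s: -2), so the claim is incorrect.

Answer: No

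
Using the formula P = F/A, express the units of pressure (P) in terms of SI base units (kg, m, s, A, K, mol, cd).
Units of each symbol in P = F/A:
  F (force): kg·m/s²
  A (area): m²  → in the denominator, contributes 1/m²

Multiplying the contributions: [kg·m/s²] · [1/m²]
Adding exponents of each base unit: kg: 1, m: -1, s: -2
SI base units of pressure: kg/(m·s²)

Answer: kg/(m·s²)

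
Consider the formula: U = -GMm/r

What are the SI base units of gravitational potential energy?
Units of each symbol in U = -GMm/r:
  G (gravitational constant): m³/(kg·s²)
  M (mass): kg
  m (mass): kg
  r (distance): m  → in the denominator, contributes 1/m
  The minus sign does not affect the units.

Multiplying the contributions: [m³/(kg·s²)] · [kg] · [kg] · [1/m]
Adding exponents of each base unit: kg: 1, m: 2, s: -2
SI base units of gravitational potential energy: kg·m²/s²

Answer: kg·m²/s²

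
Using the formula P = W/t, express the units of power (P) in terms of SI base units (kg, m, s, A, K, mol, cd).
Units of each symbol in P = W/t:
  W (work): kg·m²/s²
  t (time): s  → in the denominator, contributes 1/s

Multiplying the contributions: [kg·m²/s²] · [1/s]
Adding exponents of each base unit: kg: 1, m: 2, s: -3
SI base units of power: kg·m²/s³

Answer: kg·m²/s³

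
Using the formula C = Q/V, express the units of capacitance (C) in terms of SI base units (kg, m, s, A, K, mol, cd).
Units of each symbol in C = Q/V:
  Q (charge, in coulombs): s·A
  V (voltage, in volts): kg·m²/(s³·A)  → in the denominator, contributes s³·A/(kg·m²)

Multiplying the contributions: [s·A] · [s³·A/(kg·m²)]
Adding exponents of each base unit: kg: -1, m: -2, s: 4, A: 2
SI base units of capacitance: s⁴·A²/(kg·m²)

Answer: s⁴·A²/(kg·m²)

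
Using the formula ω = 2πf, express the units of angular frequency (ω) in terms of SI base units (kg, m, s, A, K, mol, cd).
Units of each symbol in ω = 2πf:
  f (frequency): 1/s
  The factor 2π is dimensionless.

Multiplying the contributions: [1/s]
Adding exponents of each base unit: s: -1
SI base units of angular frequency: 1/s

Answer: 1/s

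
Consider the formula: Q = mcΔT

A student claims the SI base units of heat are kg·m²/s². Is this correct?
Units of each symbol in Q = mcΔT:
  m (mass): kg
  c (specific heat capacity, in J/(kg·K)): m²/(s²·K)
  ΔT (temperature change): K

Multiplying the contributions: [kg] · [m²/(s²·K)] · [K]
Adding exponents of each base unit: kg: 1, m: 2, s: -2
SI base units of heat: kg·m²/s²

The claimed units kg·m²/s² match the derived units, so the claim is correct.

Answer: Yes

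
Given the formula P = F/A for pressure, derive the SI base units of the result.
Units of each symbol in P = F/A:
  F (force): kg·m/s²
  A (area): m²  → in the denominator, contributes 1/m²

Multiplying the contributions: [kg·m/s²] · [1/m²]
Adding exponents of each base unit: kg: 1, m: -1, s: -2
SI base units of pressure: kg/(m·s²)

Answer: kg/(m·s²)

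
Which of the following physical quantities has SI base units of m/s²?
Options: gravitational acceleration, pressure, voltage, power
Checking the SI base units of each option:
  gravitational acceleration (g = GM/r²): m/s²  ✓ matches
  pressure (P = F/A): kg/(m·s²)  ✗
  voltage (V = IR): kg·m²/(s³·A)  ✗
  power (P = W/t): kg·m²/s³  ✗

Only gravitational acceleration has units m/s².

Answer: gravitational acceleration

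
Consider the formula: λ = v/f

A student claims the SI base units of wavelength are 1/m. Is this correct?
Units of each symbol in λ = v/f:
  v (wave speed): m/s
  f (frequency): 1/s  → in the denominator, contributes s

Multiplying the contributions: [m/s] · [s]
Adding exponents of each base unit: m: 1
SI base units of wavelength: m

The claimed units 1/m (exponents m: -1) do not match the derived units m (exponents m: 1), so the claim is incorrect.

Answer: No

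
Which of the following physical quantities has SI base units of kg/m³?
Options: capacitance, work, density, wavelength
Checking the SI base units of each option:
  capacitance (C = Q/V): s⁴·A²/(kg·m²)  ✗
  work (W = Fd): kg·m²/s²  ✗
  density (ρ = m/V): kg/m³  ✓ matches
  wavelength (λ = v/f): m  ✗

Only density has units kg/m³.

Answer: density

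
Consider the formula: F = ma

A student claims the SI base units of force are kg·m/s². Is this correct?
Units of each symbol in F = ma:
  m (mass): kg
  a (acceleration): m/s²

Multiplying the contributions: [kg] · [m/s²]
Adding exponents of each base unit: kg: 1, m: 1, s: -2
SI base units of force: kg·m/s²

The claimed units kg·m/s² match the derived units, so the claim is correct.

Answer: Yes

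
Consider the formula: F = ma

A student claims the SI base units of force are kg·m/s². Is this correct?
Units of each symbol in F = ma:
  m (mass): kg
  a (acceleration): m/s²

Multiplying the contributions: [kg] · [m/s²]
Adding exponents of each base unit: kg: 1, m: 1, s: -2
SI base units of force: kg·m/s²

The claimed units kg·m/s² match the derived units, so the claim is correct.

Answer: Yes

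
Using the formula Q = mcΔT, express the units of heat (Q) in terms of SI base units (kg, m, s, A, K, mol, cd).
Units of each symbol in Q = mcΔT:
  m (mass): kg
  c (specific heat capacity, in J/(kg·K)): m²/(s²·K)
  ΔT (temperature change): K

Multiplying the contributions: [kg] · [m²/(s²·K)] · [K]
Adding exponents of each base unit: kg: 1, m: 2, s: -2
SI base units of heat: kg·m²/s²

Answer: kg·m²/s²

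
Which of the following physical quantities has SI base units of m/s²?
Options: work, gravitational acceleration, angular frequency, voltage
Checking the SI base units of each option:
  work (W = Fd): kg·m²/s²  ✗
  gravitational acceleration (g = GM/r²): m/s²  ✓ matches
  angular frequency (ω = 2πf): 1/s  ✗
  voltage (V = IR): kg·m²/(s³·A)  ✗

Only gravitational acceleration has units m/s².

Answer: gravitational acceleration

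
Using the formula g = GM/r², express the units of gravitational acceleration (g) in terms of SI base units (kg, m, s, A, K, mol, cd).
Units of each symbol in g = GM/r²:
  G (gravitational constant): m³/(kg·s²)
  M (mass): kg
  r (distance): m  → to the power 2 in the denominator, contributes 1/m²

Multiplying the contributions: [m³/(kg·s²)] · [kg] · [1/m²]
Adding exponents of each base unit: m: 1, s: -2
SI base units of gravitational acceleration: m/s²

Answer: m/s²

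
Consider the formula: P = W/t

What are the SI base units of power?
Units of each symbol in P = W/t:
  W (work): kg·m²/s²
  t (time): s  → in the denominator, contributes 1/s

Multiplying the contributions: [kg·m²/s²] · [1/s]
Adding exponents of each base unit: kg: 1, m: 2, s: -3
SI base units of power: kg·m²/s³

Answer: kg·m²/s³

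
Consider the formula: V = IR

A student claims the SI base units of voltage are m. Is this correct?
Units of each symbol in V = IR:
  I (current): A
  R (resistance, in ohms): kg·m²/(s³·A²)

Multiplying the contributions: [A] · [kg·m²/(s³·A²)]
Adding exponents of each base unit: kg: 1, m: 2, s: -3, A: -1
SI base units of voltage: kg·m²/(s³·A)

The claimed units m (exponents m: 1) do not match the derived units kg·m²/(s³·A) (exponents kg: 1, m: 2, s: -3, A: -1), so the claim is incorrect.

Answer: No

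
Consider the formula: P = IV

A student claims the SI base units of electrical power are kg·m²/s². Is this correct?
Units of each symbol in P = IV:
  I (current): A
  V (voltage, in volts): kg·m²/(s³·A)

Multiplying the contributions: [A] · [kg·m²/(s³·A)]
Adding exponents of each base unit: kg: 1, m: 2, s: -3
SI base units of electrical power: kg·m²/s³

The claimed units kg·m²/s² (exponents kg: 1, m: 2, s: -2) do not match the derived units kg·m²/s³ (exponents kg: 1, m: 2, s: -3), so the claim is incorrect.

Answer: No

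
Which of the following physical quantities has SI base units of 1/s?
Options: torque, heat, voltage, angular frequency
Checking the SI base units of each option:
  torque (τ = Fr): kg·m²/s²  ✗
  heat (Q = mcΔT): kg·m²/s²  ✗
  voltage (V = IR): kg·m²/(s³·A)  ✗
  angular frequency (ω = 2πf): 1/s  ✓ matches

Only angular frequency has units 1/s.

Answer: angular frequency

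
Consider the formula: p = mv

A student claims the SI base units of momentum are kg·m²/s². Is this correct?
Units of each symbol in p = mv:
  m (mass): kg
  v (velocity): m/s

Multiplying the contributions: [kg] · [m/s]
Adding exponents of each base unit: kg: 1, m: 1, s: -1
SI base units of momentum: kg·m/s

The claimed units kg·m²/s² (exponents kg: 1, m: 2, s: -2) do not match the derived units kg·m/s (exponents kg: 1, m: 1, s: -1), so the claim is incorrect.

Answer: No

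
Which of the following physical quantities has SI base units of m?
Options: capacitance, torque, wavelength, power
Checking the SI base units of each option:
  capacitance (C = Q/V): s⁴·A²/(kg·m²)  ✗
  torque (τ = Fr): kg·m²/s²  ✗
  wavelength (λ = v/f): m  ✓ matches
  power (P = W/t): kg·m²/s³  ✗

Only wavelength has units m.

Answer: wavelength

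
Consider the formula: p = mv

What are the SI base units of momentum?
Units of each symbol in p = mv:
  m (mass): kg
  v (velocity): m/s

Multiplying the contributions: [kg] · [m/s]
Adding exponents of each base unit: kg: 1, m: 1, s: -1
SI base units of momentum: kg·m/s

Answer: kg·m/s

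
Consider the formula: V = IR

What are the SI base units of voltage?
Units of each symbol in V = IR:
  I (current): A
  R (resistance, in ohms): kg·m²/(s³·A²)

Multiplying the contributions: [A] · [kg·m²/(s³·A²)]
Adding exponents of each base unit: kg: 1, m: 2, s: -3, A: -1
SI base units of voltage: kg·m²/(s³·A)

Answer: kg·m²/(s³·A)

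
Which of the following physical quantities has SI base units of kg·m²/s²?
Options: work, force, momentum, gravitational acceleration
Checking the SI base units of each option:
  work (W = Fd): kg·m²/s²  ✓ matches
  force (F = ma): kg·m/s²  ✗
  momentum (p = mv): kg·m/s  ✗
  gravitational acceleration (g = GM/r²): m/s²  ✗

Only work has units kg·m²/s².

Answer: work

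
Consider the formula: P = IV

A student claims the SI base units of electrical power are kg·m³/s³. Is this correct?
Units of each symbol in P = IV:
  I (current): A
  V (voltage, in volts): kg·m²/(s³·A)

Multiplying the contributions: [A] · [kg·m²/(s³·A)]
Adding exponents of each base unit: kg: 1, m: 2, s: -3
SI base units of electrical power: kg·m²/s³

The claimed units kg·m³/s³ (exponents kg: 1, m: 3, s: -3) do not match the derived units kg·m²/s³ (exponents kg: 1, m: 2, s: -3), so the claim is incorrect.

Answer: No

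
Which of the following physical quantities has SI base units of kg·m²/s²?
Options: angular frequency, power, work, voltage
Checking the SI base units of each option:
  angular frequency (ω = 2πf): 1/s  ✗
  power (P = W/t): kg·m²/s³  ✗
  work (W = Fd): kg·m²/s²  ✓ matches
  voltage (V = IR): kg·m²/(s³·A)  ✗

Only work has units kg·m²/s².

Answer: work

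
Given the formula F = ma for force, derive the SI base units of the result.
Units of each symbol in F = ma:
  m (mass): kg
  a (acceleration): m/s²

Multiplying the contributions: [kg] · [m/s²]
Adding exponents of each base unit: kg: 1, m: 1, s: -2
SI base units of force: kg·m/s²

Answer: kg·m/s²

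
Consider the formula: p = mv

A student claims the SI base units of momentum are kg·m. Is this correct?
Units of each symbol in p = mv:
  m (mass): kg
  v (velocity): m/s

Multiplying the contributions: [kg] · [m/s]
Adding exponents of each base unit: kg: 1, m: 1, s: -1
SI base units of momentum: kg·m/s

The claimed units kg·m (exponents kg: 1, m: 1) do not match the derived units kg·m/s (exponents kg: 1, m: 1, s: -1), so the claim is incorrect.

Answer: No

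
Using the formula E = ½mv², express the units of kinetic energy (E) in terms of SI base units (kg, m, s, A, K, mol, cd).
Units of each symbol in E = ½mv²:
  m (mass): kg
  v (speed): m/s  → to the power 2, contributes m²/s²
  The factor ½ is dimensionless.

Multiplying the contributions: [kg] · [m²/s²]
Adding exponents of each base unit: kg: 1, m: 2, s: -2
SI base units of kinetic energy: kg·m²/s²

Answer: kg·m²/s²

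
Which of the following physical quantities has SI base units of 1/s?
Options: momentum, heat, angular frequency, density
Checking the SI base units of each option:
  momentum (p = mv): kg·m/s  ✗
  heat (Q = mcΔT): kg·m²/s²  ✗
  angular frequency (ω = 2πf): 1/s  ✓ matches
  density (ρ = m/V): kg/m³  ✗

Only angular frequency has units 1/s.

Answer: angular frequency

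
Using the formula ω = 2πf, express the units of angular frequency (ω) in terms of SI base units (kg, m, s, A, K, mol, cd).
Units of each symbol in ω = 2πf:
  f (frequency): 1/s
  The factor 2π is dimensionless.

Multiplying the contributions: [1/s]
Adding exponents of each base unit: s: -1
SI base units of angular frequency: 1/s

Answer: 1/s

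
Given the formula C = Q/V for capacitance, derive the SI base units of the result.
Units of each symbol in C = Q/V:
  Q (charge, in coulombs): s·A
  V (voltage, in volts): kg·m²/(s³·A)  → in the denominator, contributes s³·A/(kg·m²)

Multiplying the contributions: [s·A] · [s³·A/(kg·m²)]
Adding exponents of each base unit: kg: -1, m: -2, s: 4, A: 2
SI base units of capacitance: s⁴·A²/(kg·m²)

Answer: s⁴·A²/(kg·m²)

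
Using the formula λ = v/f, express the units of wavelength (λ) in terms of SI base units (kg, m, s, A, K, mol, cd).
Units of each symbol in λ = v/f:
  v (wave speed): m/s
  f (frequency): 1/s  → in the denominator, contributes s

Multiplying the contributions: [m/s] · [s]
Adding exponents of each base unit: m: 1
SI base units of wavelength: m

Answer: m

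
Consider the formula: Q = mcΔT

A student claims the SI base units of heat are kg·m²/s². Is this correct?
Units of each symbol in Q = mcΔT:
  m (mass): kg
  c (specific heat capacity, in J/(kg·K)): m²/(s²·K)
  ΔT (temperature change): K

Multiplying the contributions: [kg] · [m²/(s²·K)] · [K]
Adding exponents of each base unit: kg: 1, m: 2, s: -2
SI base units of heat: kg·m²/s²

The claimed units kg·m²/s² match the derived units, so the claim is correct.

Answer: Yes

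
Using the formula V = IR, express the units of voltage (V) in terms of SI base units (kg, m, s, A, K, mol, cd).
Units of each symbol in V = IR:
  I (current): A
  R (resistance, in ohms): kg·m²/(s³·A²)

Multiplying the contributions: [A] · [kg·m²/(s³·A²)]
Adding exponents of each base unit: kg: 1, m: 2, s: -3, A: -1
SI base units of voltage: kg·m²/(s³·A)

Answer: kg·m²/(s³·A)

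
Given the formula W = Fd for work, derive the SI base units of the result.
Units of each symbol in W = Fd:
  F (force): kg·m/s²
  d (displacement): m

Multiplying the contributions: [kg·m/s²] · [m]
Adding exponents of each base unit: kg: 1, m: 2, s: -2
SI base units of work: kg·m²/s²

Answer: kg·m²/s²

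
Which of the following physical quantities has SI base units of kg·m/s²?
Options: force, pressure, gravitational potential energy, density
Checking the SI base units of each option:
  force (F = ma): kg·m/s²  ✓ matches
  pressure (P = F/A): kg/(m·s²)  ✗
  gravitational potential energy (U = -GMm/r): kg·m²/s²  ✗
  density (ρ = m/V): kg/m³  ✗

Only force has units kg·m/s².

Answer: force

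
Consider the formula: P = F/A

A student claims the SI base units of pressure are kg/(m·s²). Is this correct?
Units of each symbol in P = F/A:
  F (force): kg·m/s²
  A (area): m²  → in the denominator, contributes 1/m²

Multiplying the contributions: [kg·m/s²] · [1/m²]
Adding exponents of each base unit: kg: 1, m: -1, s: -2
SI base units of pressure: kg/(m·s²)

The claimed units kg/(m·s²) match the derived units, so the claim is correct.

Answer: Yes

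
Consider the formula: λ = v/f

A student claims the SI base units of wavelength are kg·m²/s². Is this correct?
Units of each symbol in λ = v/f:
  v (wave speed): m/s
  f (frequency): 1/s  → in the denominator, contributes s

Multiplying the contributions: [m/s] · [s]
Adding exponents of each base unit: m: 1
SI base units of wavelength: m

The claimed units kg·m²/s² (exponents kg: 1, m: 2, s: -2) do not match the derived units m (exponents m: 1), so the claim is incorrect.

Answer: No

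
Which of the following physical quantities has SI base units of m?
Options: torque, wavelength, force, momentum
Checking the SI base units of each option:
  torque (τ = Fr): kg·m²/s²  ✗
  wavelength (λ = v/f): m  ✓ matches
  force (F = ma): kg·m/s²  ✗
  momentum (p = mv): kg·m/s  ✗

Only wavelength has units m.

Answer: wavelength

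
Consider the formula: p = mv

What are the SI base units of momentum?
Units of each symbol in p = mv:
  m (mass): kg
  v (velocity): m/s

Multiplying the contributions: [kg] · [m/s]
Adding exponents of each base unit: kg: 1, m: 1, s: -1
SI base units of momentum: kg·m/s

Answer: kg·m/s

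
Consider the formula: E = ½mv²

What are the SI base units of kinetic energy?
Units of each symbol in E = ½mv²:
  m (mass): kg
  v (speed): m/s  → to the power 2, contributes m²/s²
  The factor ½ is dimensionless.

Multiplying the contributions: [kg] · [m²/s²]
Adding exponents of each base unit: kg: 1, m: 2, s: -2
SI base units of kinetic energy: kg·m²/s²

Answer: kg·m²/s²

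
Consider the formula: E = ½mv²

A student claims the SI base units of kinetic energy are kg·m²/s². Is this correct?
Units of each symbol in E = ½mv²:
  m (mass): kg
  v (speed): m/s  → to the power 2, contributes m²/s²
  The factor ½ is dimensionless.

Multiplying the contributions: [kg] · [m²/s²]
Adding exponents of each base unit: kg: 1, m: 2, s: -2
SI base units of kinetic energy: kg·m²/s²

The claimed units kg·m²/s² match the derived units, so the claim is correct.

Answer: Yes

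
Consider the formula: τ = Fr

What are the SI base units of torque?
Units of each symbol in τ = Fr:
  F (force): kg·m/s²
  r (lever arm): m

Multiplying the contributions: [kg·m/s²] · [m]
Adding exponents of each base unit: kg: 1, m: 2, s: -2
SI base units of torque: kg·m²/s²

Answer: kg·m²/s²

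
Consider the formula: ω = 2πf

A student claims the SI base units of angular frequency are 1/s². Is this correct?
Units of each symbol in ω = 2πf:
  f (frequency): 1/s
  The factor 2π is dimensionless.

Multiplying the contributions: [1/s]
Adding exponents of each base unit: s: -1
SI base units of angular frequency: 1/s

The claimed units 1/s² (exponents s: -2) do not match the derived units 1/s (exponents s: -1), so the claim is incorrect.

Answer: No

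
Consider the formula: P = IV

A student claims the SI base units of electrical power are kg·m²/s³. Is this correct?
Units of each symbol in P = IV:
  I (current): A
  V (voltage, in volts): kg·m²/(s³·A)

Multiplying the contributions: [A] · [kg·m²/(s³·A)]
Adding exponents of each base unit: kg: 1, m: 2, s: -3
SI base units of electrical power: kg·m²/s³

The claimed units kg·m²/s³ match the derived units, so the claim is correct.

Answer: Yes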